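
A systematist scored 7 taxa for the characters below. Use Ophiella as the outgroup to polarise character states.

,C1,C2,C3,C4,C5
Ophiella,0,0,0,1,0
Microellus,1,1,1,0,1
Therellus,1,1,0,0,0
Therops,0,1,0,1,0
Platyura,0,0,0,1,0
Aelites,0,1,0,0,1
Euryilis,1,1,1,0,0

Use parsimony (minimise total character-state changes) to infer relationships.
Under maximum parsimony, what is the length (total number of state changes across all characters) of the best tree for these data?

6

Character polarity is set by the outgroup: the derived state is whichever differs from the outgroup's state, so for C4 the derived state is '0', and for the remaining characters it is '1'.
Only Euryilis, Microellus, and Therellus show the derived state '1' for C1, supporting them as a clade.
C2: derived state '1' in Aelites, Euryilis, Microellus, Therellus, and Therops only — synapomorphy for {Aelites, Euryilis, Microellus, Therellus, Therops}.
C3 (derived state '1') is shared by Euryilis and Microellus — a synapomorphy uniting that clade.
C4 (derived state '0') is shared by Aelites, Euryilis, Microellus, and Therellus — a synapomorphy uniting that clade.
C5 groups Aelites and Microellus, which is incompatible with the clades supported by the remaining characters; treating it as convergent (homoplasy) costs fewer steps than any alternative tree.
Most parsimonious ingroup topology: (((((Microellus,Euryilis),Therellus),Aelites),Therops),Platyura).
Changes per character on this tree: C1: 1; C2: 1; C3: 1; C4: 1; C5: 2.
Total = 6.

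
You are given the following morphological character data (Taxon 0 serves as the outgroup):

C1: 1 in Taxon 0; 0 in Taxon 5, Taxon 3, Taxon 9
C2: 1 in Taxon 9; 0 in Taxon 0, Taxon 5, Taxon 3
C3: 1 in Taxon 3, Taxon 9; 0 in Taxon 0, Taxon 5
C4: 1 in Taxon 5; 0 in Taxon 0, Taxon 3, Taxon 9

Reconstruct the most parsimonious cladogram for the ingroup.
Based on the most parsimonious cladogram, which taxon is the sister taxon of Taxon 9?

Character polarity is set by the outgroup: the derived state is whichever differs from the outgroup's state, so for C1 the derived state is '0', and for the remaining characters it is '1'.
C1 (derived state '0') is shared by all ingroup taxa — unites the whole ingroup.
C2: derived state '1' in Taxon 9 only — an autapomorphy, so it tells us nothing about relationships among taxa.
C3 (derived state '1') is shared by Taxon 3 and Taxon 9 — a synapomorphy uniting that clade.
C4 (derived state '1') is unique to Taxon 5 (autapomorphy; uninformative for grouping).
Most parsimonious ingroup topology: (Taxon 5,(Taxon 3,Taxon 9)).
Taxon 9 and Taxon 3 form a cherry on this tree, so they are sister taxa.

Taxon 3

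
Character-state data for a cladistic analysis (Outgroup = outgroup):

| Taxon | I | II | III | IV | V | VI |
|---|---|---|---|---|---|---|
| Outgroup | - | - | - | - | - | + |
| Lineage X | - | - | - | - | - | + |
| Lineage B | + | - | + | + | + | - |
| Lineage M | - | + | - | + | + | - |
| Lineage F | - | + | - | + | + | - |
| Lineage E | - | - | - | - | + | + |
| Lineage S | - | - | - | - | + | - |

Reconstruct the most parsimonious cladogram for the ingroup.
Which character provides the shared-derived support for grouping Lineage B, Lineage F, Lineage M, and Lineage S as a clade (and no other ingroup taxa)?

Character polarity is set by the outgroup: the derived state is whichever differs from the outgroup's state, so for VI the derived state is '-', and for the remaining characters it is '+'.
I (derived state '+') is unique to Lineage B (autapomorphy; uninformative for grouping).
II: derived state '+' in Lineage F and Lineage M only — synapomorphy for {Lineage F, Lineage M}.
III: derived state '+' in Lineage B only — an autapomorphy, so it tells us nothing about relationships among taxa.
IV (derived state '+') is shared by Lineage B, Lineage F, and Lineage M — a synapomorphy uniting that clade.
Only Lineage B, Lineage E, Lineage F, Lineage M, and Lineage S show the derived state '+' for V, supporting them as a clade.
VI (derived state '-') is shared by Lineage B, Lineage F, Lineage M, and Lineage S — a synapomorphy uniting that clade.
Most parsimonious ingroup topology: (Lineage X,(((Lineage B,(Lineage M,Lineage F)),Lineage S),Lineage E)).
The clade {Lineage B, Lineage F, Lineage M, Lineage S} is supported by VI: its derived state '-' occurs in exactly those taxa and in no other taxon (including the outgroup).

VI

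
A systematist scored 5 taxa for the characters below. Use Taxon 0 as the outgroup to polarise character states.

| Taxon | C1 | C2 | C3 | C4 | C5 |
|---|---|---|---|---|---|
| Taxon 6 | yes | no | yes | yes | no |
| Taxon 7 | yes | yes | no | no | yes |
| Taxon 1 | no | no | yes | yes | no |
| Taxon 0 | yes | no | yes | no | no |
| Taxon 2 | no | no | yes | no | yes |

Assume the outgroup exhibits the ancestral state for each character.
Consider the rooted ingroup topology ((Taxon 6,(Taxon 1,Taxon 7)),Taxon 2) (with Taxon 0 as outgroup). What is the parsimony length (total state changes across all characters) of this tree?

Map each character onto ((Taxon 6,(Taxon 1,Taxon 7)),Taxon 2) (rooted by Taxon 0) and count the minimum state changes it requires (Fitch parsimony):
C1: 2; C2: 1; C3: 1; C4: 2; C5: 2.
Total tree length = 8.

8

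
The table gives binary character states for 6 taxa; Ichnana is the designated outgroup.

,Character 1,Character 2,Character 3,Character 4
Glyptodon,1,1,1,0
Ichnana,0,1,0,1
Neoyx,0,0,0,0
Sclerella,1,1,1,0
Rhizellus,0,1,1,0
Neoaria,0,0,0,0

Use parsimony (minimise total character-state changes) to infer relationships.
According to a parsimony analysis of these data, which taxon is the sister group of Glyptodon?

Sclerella

Character polarity is set by the outgroup: the derived state is whichever differs from the outgroup's state, so for Character 2, Character 4 the derived state is '0', and for the remaining characters it is '1'.
Character 1: derived state '1' in Glyptodon and Sclerella only — synapomorphy for {Glyptodon, Sclerella}.
Character 2 (derived state '0') is shared by Neoaria and Neoyx — a synapomorphy uniting that clade.
Character 3: derived state '1' in Glyptodon, Rhizellus, and Sclerella only — synapomorphy for {Glyptodon, Rhizellus, Sclerella}.
All ingroup taxa share the derived state '0' for Character 4; it defines the ingroup but does not resolve relationships within it.
Most parsimonious ingroup topology: ((Rhizellus,(Sclerella,Glyptodon)),(Neoyx,Neoaria)).
Glyptodon and Sclerella form a cherry on this tree, so they are sister taxa.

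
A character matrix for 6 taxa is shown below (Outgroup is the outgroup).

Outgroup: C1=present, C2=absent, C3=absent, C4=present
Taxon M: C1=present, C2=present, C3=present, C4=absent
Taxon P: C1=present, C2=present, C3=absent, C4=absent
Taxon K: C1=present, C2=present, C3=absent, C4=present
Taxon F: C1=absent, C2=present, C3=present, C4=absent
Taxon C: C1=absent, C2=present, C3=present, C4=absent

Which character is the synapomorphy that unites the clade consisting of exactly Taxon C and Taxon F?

Character polarity is set by the outgroup: the derived state is whichever differs from the outgroup's state, so for C1, C4 the derived state is 'absent', and for the remaining characters it is 'present'.
C1: derived state 'absent' in Taxon C and Taxon F only — synapomorphy for {Taxon C, Taxon F}.
C2 (derived state 'present') is shared by all ingroup taxa — unites the whole ingroup.
C3: derived state 'present' in Taxon C, Taxon F, and Taxon M only — synapomorphy for {Taxon C, Taxon F, Taxon M}.
Only Taxon C, Taxon F, Taxon M, and Taxon P show the derived state 'absent' for C4, supporting them as a clade.
Most parsimonious ingroup topology: (((Taxon M,(Taxon F,Taxon C)),Taxon P),Taxon K).
The clade {Taxon C, Taxon F} is supported by C1: its derived state 'absent' occurs in exactly those taxa and in no other taxon (including the outgroup).

C1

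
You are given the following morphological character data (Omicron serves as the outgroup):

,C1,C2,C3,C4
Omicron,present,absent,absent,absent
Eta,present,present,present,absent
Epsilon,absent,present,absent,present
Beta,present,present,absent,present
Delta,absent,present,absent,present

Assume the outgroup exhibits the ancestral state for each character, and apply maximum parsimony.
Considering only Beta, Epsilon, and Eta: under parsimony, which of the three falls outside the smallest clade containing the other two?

Eta

Character polarity is set by the outgroup: the derived state is whichever differs from the outgroup's state, so for C1 the derived state is 'absent', and for the remaining characters it is 'present'.
Only Delta and Epsilon show the derived state 'absent' for C1, supporting them as a clade.
C2 (derived state 'present') is shared by all ingroup taxa — unites the whole ingroup.
C3: derived state 'present' in Eta only — an autapomorphy, so it tells us nothing about relationships among taxa.
C4: derived state 'present' in Beta, Delta, and Epsilon only — synapomorphy for {Beta, Delta, Epsilon}.
Most parsimonious ingroup topology: (Eta,((Epsilon,Delta),Beta)).
Epsilon and Beta share a more recent common ancestor with each other than either does with Eta, so Eta is the least closely related of the three.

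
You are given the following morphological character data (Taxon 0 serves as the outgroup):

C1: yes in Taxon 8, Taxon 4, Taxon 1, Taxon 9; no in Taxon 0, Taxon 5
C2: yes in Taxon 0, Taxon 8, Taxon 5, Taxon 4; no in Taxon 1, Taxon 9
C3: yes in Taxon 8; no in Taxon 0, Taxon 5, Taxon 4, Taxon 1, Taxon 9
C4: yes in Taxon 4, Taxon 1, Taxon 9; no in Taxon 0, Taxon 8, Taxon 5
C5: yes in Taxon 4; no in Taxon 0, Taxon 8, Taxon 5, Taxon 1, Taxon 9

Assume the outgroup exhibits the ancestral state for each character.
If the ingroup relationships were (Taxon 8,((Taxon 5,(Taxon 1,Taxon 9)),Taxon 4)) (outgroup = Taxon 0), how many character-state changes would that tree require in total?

7

Map each character onto (Taxon 8,((Taxon 5,(Taxon 1,Taxon 9)),Taxon 4)) (rooted by Taxon 0) and count the minimum state changes it requires (Fitch parsimony):
C1: 2; C2: 1; C3: 1; C4: 2; C5: 1.
Total tree length = 7.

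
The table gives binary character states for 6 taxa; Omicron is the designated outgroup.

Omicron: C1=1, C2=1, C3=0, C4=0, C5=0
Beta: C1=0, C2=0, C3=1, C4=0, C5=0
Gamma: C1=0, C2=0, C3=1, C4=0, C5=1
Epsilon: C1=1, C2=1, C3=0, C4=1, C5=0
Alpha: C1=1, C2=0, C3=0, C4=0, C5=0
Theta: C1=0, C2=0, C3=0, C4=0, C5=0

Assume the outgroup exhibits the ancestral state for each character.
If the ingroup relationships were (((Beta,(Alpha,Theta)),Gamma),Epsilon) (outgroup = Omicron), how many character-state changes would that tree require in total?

Map each character onto (((Beta,(Alpha,Theta)),Gamma),Epsilon) (rooted by Omicron) and count the minimum state changes it requires (Fitch parsimony):
C1: 2; C2: 1; C3: 2; C4: 1; C5: 1.
Total tree length = 7.

7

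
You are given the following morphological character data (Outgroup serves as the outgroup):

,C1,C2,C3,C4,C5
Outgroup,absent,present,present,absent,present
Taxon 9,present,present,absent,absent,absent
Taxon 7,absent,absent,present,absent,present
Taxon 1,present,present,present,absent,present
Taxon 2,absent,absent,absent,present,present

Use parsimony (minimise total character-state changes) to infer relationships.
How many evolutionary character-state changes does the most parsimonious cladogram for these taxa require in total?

Character polarity is set by the outgroup: the derived state is whichever differs from the outgroup's state, so for C2, C3, C5 the derived state is 'absent', and for the remaining characters it is 'present'.
C1 (derived state 'present') is shared by Taxon 1 and Taxon 9 — a synapomorphy uniting that clade.
C2: derived state 'absent' in Taxon 2 and Taxon 7 only — synapomorphy for {Taxon 2, Taxon 7}.
C3 groups Taxon 2 and Taxon 9, which is incompatible with the clades supported by the remaining characters; treating it as convergent (homoplasy) costs fewer steps than any alternative tree.
C4: derived state 'present' in Taxon 2 only — an autapomorphy, so it tells us nothing about relationships among taxa.
C5: derived state 'absent' in Taxon 9 only — an autapomorphy, so it tells us nothing about relationships among taxa.
Most parsimonious ingroup topology: ((Taxon 9,Taxon 1),(Taxon 7,Taxon 2)).
Changes per character on this tree: C1: 1; C2: 1; C3: 2; C4: 1; C5: 1.
Total = 6.

6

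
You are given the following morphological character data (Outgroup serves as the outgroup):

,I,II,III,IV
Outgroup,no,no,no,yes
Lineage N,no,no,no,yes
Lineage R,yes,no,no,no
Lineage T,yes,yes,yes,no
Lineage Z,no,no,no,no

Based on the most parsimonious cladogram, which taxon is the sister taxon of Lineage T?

Character polarity is set by the outgroup: the derived state is whichever differs from the outgroup's state, so for IV the derived state is 'no', and for the remaining characters it is 'yes'.
Only Lineage R and Lineage T show the derived state 'yes' for I, supporting them as a clade.
II (derived state 'yes') is unique to Lineage T (autapomorphy; uninformative for grouping).
III: derived state 'yes' in Lineage T only — an autapomorphy, so it tells us nothing about relationships among taxa.
Only Lineage R, Lineage T, and Lineage Z show the derived state 'no' for IV, supporting them as a clade.
Most parsimonious ingroup topology: (Lineage N,((Lineage R,Lineage T),Lineage Z)).
Lineage T and Lineage R form a cherry on this tree, so they are sister taxa.

Lineage R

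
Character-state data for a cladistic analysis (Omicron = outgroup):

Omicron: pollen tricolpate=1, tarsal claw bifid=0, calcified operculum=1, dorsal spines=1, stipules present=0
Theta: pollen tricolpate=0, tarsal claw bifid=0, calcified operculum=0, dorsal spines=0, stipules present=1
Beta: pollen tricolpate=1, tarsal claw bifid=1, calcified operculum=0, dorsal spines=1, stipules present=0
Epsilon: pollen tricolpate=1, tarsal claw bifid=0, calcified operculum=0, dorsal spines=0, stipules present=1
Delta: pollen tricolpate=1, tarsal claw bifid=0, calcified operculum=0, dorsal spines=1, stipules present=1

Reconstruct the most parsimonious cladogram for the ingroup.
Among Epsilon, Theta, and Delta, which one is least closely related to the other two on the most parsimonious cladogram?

Character polarity is set by the outgroup: the derived state is whichever differs from the outgroup's state, so for pollen tricolpate, calcified operculum, dorsal spines the derived state is '0', and for the remaining characters it is '1'.
pollen tricolpate (derived state '0') is unique to Theta (autapomorphy; uninformative for grouping).
tarsal claw bifid: derived state '1' in Beta only — an autapomorphy, so it tells us nothing about relationships among taxa.
calcified operculum (derived state '0') is shared by all ingroup taxa — unites the whole ingroup.
dorsal spines: derived state '0' in Epsilon and Theta only — synapomorphy for {Epsilon, Theta}.
stipules present (derived state '1') is shared by Delta, Epsilon, and Theta — a synapomorphy uniting that clade.
Most parsimonious ingroup topology: (((Theta,Epsilon),Delta),Beta).
Epsilon and Theta share a more recent common ancestor with each other than either does with Delta, so Delta is the least closely related of the three.

Delta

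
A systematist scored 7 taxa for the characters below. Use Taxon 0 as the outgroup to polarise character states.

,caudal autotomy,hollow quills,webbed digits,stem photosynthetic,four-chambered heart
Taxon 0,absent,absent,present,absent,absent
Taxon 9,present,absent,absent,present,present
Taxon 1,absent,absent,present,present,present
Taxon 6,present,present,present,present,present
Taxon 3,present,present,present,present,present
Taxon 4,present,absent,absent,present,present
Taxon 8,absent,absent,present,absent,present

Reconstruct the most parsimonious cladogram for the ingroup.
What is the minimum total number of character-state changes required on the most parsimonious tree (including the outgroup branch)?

5

Character polarity is set by the outgroup: the derived state is whichever differs from the outgroup's state, so for webbed digits the derived state is 'absent', and for the remaining characters it is 'present'.
caudal autotomy (derived state 'present') is shared by Taxon 3, Taxon 4, Taxon 6, and Taxon 9 — a synapomorphy uniting that clade.
hollow quills: derived state 'present' in Taxon 3 and Taxon 6 only — synapomorphy for {Taxon 3, Taxon 6}.
webbed digits (derived state 'absent') is shared by Taxon 4 and Taxon 9 — a synapomorphy uniting that clade.
Only Taxon 1, Taxon 3, Taxon 4, Taxon 6, and Taxon 9 show the derived state 'present' for stem photosynthetic, supporting them as a clade.
four-chambered heart (derived state 'present') is shared by all ingroup taxa — unites the whole ingroup.
Most parsimonious ingroup topology: ((((Taxon 9,Taxon 4),(Taxon 6,Taxon 3)),Taxon 1),Taxon 8).
Changes per character on this tree: caudal autotomy: 1; hollow quills: 1; webbed digits: 1; stem photosynthetic: 1; four-chambered heart: 1.
Total = 5.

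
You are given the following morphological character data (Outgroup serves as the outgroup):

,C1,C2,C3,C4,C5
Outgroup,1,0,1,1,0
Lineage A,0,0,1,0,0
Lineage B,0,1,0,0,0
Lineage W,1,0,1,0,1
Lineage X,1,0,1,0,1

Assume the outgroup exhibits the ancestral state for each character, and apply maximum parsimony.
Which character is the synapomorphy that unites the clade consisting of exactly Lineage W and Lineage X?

Character polarity is set by the outgroup: the derived state is whichever differs from the outgroup's state, so for C1, C3, C4 the derived state is '0', and for the remaining characters it is '1'.
C1: derived state '0' in Lineage A and Lineage B only — synapomorphy for {Lineage A, Lineage B}.
C2 (derived state '1') is unique to Lineage B (autapomorphy; uninformative for grouping).
C3 (derived state '0') is unique to Lineage B (autapomorphy; uninformative for grouping).
All ingroup taxa share the derived state '0' for C4; it defines the ingroup but does not resolve relationships within it.
C5 (derived state '1') is shared by Lineage W and Lineage X — a synapomorphy uniting that clade.
Most parsimonious ingroup topology: ((Lineage A,Lineage B),(Lineage W,Lineage X)).
The clade {Lineage W, Lineage X} is supported by C5: its derived state '1' occurs in exactly those taxa and in no other taxon (including the outgroup).

C5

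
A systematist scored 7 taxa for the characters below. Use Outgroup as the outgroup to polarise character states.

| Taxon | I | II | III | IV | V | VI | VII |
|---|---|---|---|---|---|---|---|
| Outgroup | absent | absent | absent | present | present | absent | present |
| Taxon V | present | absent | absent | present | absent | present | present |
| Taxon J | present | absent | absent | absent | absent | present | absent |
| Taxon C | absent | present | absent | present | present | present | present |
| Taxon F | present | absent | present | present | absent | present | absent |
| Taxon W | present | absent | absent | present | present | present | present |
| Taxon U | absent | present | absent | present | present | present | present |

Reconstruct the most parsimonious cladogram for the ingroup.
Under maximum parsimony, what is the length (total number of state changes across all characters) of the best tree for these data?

7

Character polarity is set by the outgroup: the derived state is whichever differs from the outgroup's state, so for IV, V, VII the derived state is 'absent', and for the remaining characters it is 'present'.
I (derived state 'present') is shared by Taxon F, Taxon J, Taxon V, and Taxon W — a synapomorphy uniting that clade.
II: derived state 'present' in Taxon C and Taxon U only — synapomorphy for {Taxon C, Taxon U}.
III (derived state 'present') is unique to Taxon F (autapomorphy; uninformative for grouping).
IV (derived state 'absent') is unique to Taxon J (autapomorphy; uninformative for grouping).
V: derived state 'absent' in Taxon F, Taxon J, and Taxon V only — synapomorphy for {Taxon F, Taxon J, Taxon V}.
All ingroup taxa share the derived state 'present' for VI; it defines the ingroup but does not resolve relationships within it.
VII (derived state 'absent') is shared by Taxon F and Taxon J — a synapomorphy uniting that clade.
Most parsimonious ingroup topology: (((Taxon V,(Taxon J,Taxon F)),Taxon W),(Taxon C,Taxon U)).
Changes per character on this tree: I: 1; II: 1; III: 1; IV: 1; V: 1; VI: 1; VII: 1.
Total = 7.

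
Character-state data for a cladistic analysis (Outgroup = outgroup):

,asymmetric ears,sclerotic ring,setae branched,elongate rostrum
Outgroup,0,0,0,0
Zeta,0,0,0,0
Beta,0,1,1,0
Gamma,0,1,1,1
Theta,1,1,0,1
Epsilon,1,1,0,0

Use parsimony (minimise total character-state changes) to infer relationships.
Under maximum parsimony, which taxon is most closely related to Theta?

The outgroup has state '0' for every character, so '1' is the derived state throughout.
asymmetric ears (derived state '1') is shared by Epsilon and Theta — a synapomorphy uniting that clade.
Only Beta, Epsilon, Gamma, and Theta show the derived state '1' for sclerotic ring, supporting them as a clade.
setae branched: derived state '1' in Beta and Gamma only — synapomorphy for {Beta, Gamma}.
elongate rostrum groups Gamma and Theta, which is incompatible with the clades supported by the remaining characters; treating it as convergent (homoplasy) costs fewer steps than any alternative tree.
Most parsimonious ingroup topology: (Zeta,((Beta,Gamma),(Theta,Epsilon))).
Theta and Epsilon form a cherry on this tree, so they are sister taxa.

Epsilon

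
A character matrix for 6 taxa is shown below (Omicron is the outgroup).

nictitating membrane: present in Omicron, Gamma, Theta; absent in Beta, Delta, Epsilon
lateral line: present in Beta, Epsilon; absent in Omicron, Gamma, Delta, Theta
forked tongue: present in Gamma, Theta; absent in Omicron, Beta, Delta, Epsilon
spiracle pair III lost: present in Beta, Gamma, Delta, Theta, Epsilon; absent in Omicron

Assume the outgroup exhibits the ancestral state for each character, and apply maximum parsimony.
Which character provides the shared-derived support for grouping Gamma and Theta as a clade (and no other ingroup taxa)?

Character polarity is set by the outgroup: the derived state is whichever differs from the outgroup's state, so for nictitating membrane the derived state is 'absent', and for the remaining characters it is 'present'.
nictitating membrane: derived state 'absent' in Beta, Delta, and Epsilon only — synapomorphy for {Beta, Delta, Epsilon}.
Only Beta and Epsilon show the derived state 'present' for lateral line, supporting them as a clade.
Only Gamma and Theta show the derived state 'present' for forked tongue, supporting them as a clade.
All ingroup taxa share the derived state 'present' for spiracle pair III lost; it defines the ingroup but does not resolve relationships within it.
Most parsimonious ingroup topology: (((Beta,Epsilon),Delta),(Gamma,Theta)).
The clade {Gamma, Theta} is supported by forked tongue: its derived state 'present' occurs in exactly those taxa and in no other taxon (including the outgroup).

forked tongue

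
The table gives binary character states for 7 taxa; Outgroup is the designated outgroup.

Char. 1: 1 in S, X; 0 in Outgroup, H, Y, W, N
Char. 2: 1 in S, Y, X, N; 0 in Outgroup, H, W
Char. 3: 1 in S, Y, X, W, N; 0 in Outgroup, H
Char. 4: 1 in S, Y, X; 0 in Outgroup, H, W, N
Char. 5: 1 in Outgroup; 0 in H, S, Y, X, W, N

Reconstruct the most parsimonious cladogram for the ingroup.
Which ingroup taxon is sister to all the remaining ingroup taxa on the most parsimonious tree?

H

Character polarity is set by the outgroup: the derived state is whichever differs from the outgroup's state, so for Char. 5 the derived state is '0', and for the remaining characters it is '1'.
Char. 1 (derived state '1') is shared by S and X — a synapomorphy uniting that clade.
Char. 2 (derived state '1') is shared by N, S, X, and Y — a synapomorphy uniting that clade.
Only N, S, W, X, and Y show the derived state '1' for Char. 3, supporting them as a clade.
Char. 4: derived state '1' in S, X, and Y only — synapomorphy for {S, X, Y}.
All ingroup taxa share the derived state '0' for Char. 5; it defines the ingroup but does not resolve relationships within it.
Most parsimonious ingroup topology: (H,((((S,X),Y),N),W)).
H is sister to the clade containing all other ingroup taxa, so it is the earliest-diverging (most basal) ingroup lineage.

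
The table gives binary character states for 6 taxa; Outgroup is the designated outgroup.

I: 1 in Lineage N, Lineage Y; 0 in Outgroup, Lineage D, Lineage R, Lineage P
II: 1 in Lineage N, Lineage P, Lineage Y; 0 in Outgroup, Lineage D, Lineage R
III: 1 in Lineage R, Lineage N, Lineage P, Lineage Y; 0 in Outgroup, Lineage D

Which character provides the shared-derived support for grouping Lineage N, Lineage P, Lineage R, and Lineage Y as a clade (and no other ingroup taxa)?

III

The outgroup has state '0' for every character, so '1' is the derived state throughout.
I (derived state '1') is shared by Lineage N and Lineage Y — a synapomorphy uniting that clade.
II: derived state '1' in Lineage N, Lineage P, and Lineage Y only — synapomorphy for {Lineage N, Lineage P, Lineage Y}.
III: derived state '1' in Lineage N, Lineage P, Lineage R, and Lineage Y only — synapomorphy for {Lineage N, Lineage P, Lineage R, Lineage Y}.
Most parsimonious ingroup topology: (Lineage D,(Lineage R,((Lineage N,Lineage Y),Lineage P))).
The clade {Lineage N, Lineage P, Lineage R, Lineage Y} is supported by III: its derived state '1' occurs in exactly those taxa and in no other taxon (including the outgroup).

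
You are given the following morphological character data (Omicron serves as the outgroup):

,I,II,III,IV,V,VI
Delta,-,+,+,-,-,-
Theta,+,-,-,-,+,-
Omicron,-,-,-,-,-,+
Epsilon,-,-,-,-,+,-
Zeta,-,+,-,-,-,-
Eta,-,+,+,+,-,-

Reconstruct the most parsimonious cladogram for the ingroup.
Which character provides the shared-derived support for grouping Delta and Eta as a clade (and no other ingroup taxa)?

III

Character polarity is set by the outgroup: the derived state is whichever differs from the outgroup's state, so for VI the derived state is '-', and for the remaining characters it is '+'.
I: derived state '+' in Theta only — an autapomorphy, so it tells us nothing about relationships among taxa.
II: derived state '+' in Delta, Eta, and Zeta only — synapomorphy for {Delta, Eta, Zeta}.
Only Delta and Eta show the derived state '+' for III, supporting them as a clade.
IV (derived state '+') is unique to Eta (autapomorphy; uninformative for grouping).
Only Epsilon and Theta show the derived state '+' for V, supporting them as a clade.
All ingroup taxa share the derived state '-' for VI; it defines the ingroup but does not resolve relationships within it.
Most parsimonious ingroup topology: (((Eta,Delta),Zeta),(Epsilon,Theta)).
The clade {Delta, Eta} is supported by III: its derived state '+' occurs in exactly those taxa and in no other taxon (including the outgroup).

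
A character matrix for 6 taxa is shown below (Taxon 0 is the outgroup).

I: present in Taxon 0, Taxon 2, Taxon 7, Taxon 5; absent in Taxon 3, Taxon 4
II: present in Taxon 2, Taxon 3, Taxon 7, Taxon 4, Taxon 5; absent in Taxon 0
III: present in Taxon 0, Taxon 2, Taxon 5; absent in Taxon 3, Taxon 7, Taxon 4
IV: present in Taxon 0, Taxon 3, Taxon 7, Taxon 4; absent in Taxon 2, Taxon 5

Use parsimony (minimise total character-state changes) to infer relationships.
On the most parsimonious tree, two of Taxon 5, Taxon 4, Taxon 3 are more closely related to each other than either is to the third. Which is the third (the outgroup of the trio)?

Taxon 5

Character polarity is set by the outgroup: the derived state is whichever differs from the outgroup's state, so for I, III, IV the derived state is 'absent', and for the remaining characters it is 'present'.
I: derived state 'absent' in Taxon 3 and Taxon 4 only — synapomorphy for {Taxon 3, Taxon 4}.
All ingroup taxa share the derived state 'present' for II; it defines the ingroup but does not resolve relationships within it.
III: derived state 'absent' in Taxon 3, Taxon 4, and Taxon 7 only — synapomorphy for {Taxon 3, Taxon 4, Taxon 7}.
IV (derived state 'absent') is shared by Taxon 2 and Taxon 5 — a synapomorphy uniting that clade.
Most parsimonious ingroup topology: ((Taxon 5,Taxon 2),((Taxon 3,Taxon 4),Taxon 7)).
Taxon 3 and Taxon 4 share a more recent common ancestor with each other than either does with Taxon 5, so Taxon 5 is the least closely related of the three.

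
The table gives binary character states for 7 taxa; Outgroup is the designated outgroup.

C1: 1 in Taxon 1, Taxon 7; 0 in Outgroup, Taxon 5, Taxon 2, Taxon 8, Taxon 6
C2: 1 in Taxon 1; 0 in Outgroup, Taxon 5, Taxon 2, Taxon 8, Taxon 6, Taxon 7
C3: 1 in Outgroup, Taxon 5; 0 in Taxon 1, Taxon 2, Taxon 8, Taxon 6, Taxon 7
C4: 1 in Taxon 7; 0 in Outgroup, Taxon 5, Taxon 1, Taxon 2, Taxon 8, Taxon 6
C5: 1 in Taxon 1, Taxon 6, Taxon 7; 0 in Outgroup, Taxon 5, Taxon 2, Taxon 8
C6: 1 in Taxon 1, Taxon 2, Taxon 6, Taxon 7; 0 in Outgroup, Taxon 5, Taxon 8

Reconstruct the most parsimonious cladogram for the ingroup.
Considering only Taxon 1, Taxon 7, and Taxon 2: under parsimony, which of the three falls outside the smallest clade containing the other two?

Taxon 2

Character polarity is set by the outgroup: the derived state is whichever differs from the outgroup's state, so for C3 the derived state is '0', and for the remaining characters it is '1'.
C1: derived state '1' in Taxon 1 and Taxon 7 only — synapomorphy for {Taxon 1, Taxon 7}.
C2: derived state '1' in Taxon 1 only — an autapomorphy, so it tells us nothing about relationships among taxa.
C3: derived state '0' in Taxon 1, Taxon 2, Taxon 6, Taxon 7, and Taxon 8 only — synapomorphy for {Taxon 1, Taxon 2, Taxon 6, Taxon 7, Taxon 8}.
C4: derived state '1' in Taxon 7 only — an autapomorphy, so it tells us nothing about relationships among taxa.
C5 (derived state '1') is shared by Taxon 1, Taxon 6, and Taxon 7 — a synapomorphy uniting that clade.
C6 (derived state '1') is shared by Taxon 1, Taxon 2, Taxon 6, and Taxon 7 — a synapomorphy uniting that clade.
Most parsimonious ingroup topology: (Taxon 5,(Taxon 8,(((Taxon 7,Taxon 1),Taxon 6),Taxon 2))).
Taxon 1 and Taxon 7 share a more recent common ancestor with each other than either does with Taxon 2, so Taxon 2 is the least closely related of the three.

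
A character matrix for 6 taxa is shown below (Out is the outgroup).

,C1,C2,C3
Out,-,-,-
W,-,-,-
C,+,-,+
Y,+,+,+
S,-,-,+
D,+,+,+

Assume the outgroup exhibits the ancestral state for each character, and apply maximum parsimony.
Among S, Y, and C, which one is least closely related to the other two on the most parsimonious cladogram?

The outgroup has state '-' for every character, so '+' is the derived state throughout.
C1 (derived state '+') is shared by C, D, and Y — a synapomorphy uniting that clade.
C2: derived state '+' in D and Y only — synapomorphy for {D, Y}.
C3: derived state '+' in C, D, S, and Y only — synapomorphy for {C, D, S, Y}.
Most parsimonious ingroup topology: ((S,((D,Y),C)),W).
C and Y share a more recent common ancestor with each other than either does with S, so S is the least closely related of the three.

S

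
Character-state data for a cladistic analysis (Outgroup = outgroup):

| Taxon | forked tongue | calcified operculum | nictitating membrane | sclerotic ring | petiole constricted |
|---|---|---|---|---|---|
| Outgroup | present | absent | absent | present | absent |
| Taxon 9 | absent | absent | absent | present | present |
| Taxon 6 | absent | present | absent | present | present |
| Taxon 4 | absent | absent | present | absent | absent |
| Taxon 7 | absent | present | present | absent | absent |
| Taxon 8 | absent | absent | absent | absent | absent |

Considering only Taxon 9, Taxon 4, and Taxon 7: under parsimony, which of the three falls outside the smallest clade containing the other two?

Character polarity is set by the outgroup: the derived state is whichever differs from the outgroup's state, so for forked tongue, sclerotic ring the derived state is 'absent', and for the remaining characters it is 'present'.
All ingroup taxa share the derived state 'absent' for forked tongue; it defines the ingroup but does not resolve relationships within it.
calcified operculum (state 'present') occurs in Taxon 6 and Taxon 7 but conflicts with the nesting implied by the other characters — most parsimoniously interpreted as homoplasy.
nictitating membrane: derived state 'present' in Taxon 4 and Taxon 7 only — synapomorphy for {Taxon 4, Taxon 7}.
Only Taxon 4, Taxon 7, and Taxon 8 show the derived state 'absent' for sclerotic ring, supporting them as a clade.
petiole constricted (derived state 'present') is shared by Taxon 6 and Taxon 9 — a synapomorphy uniting that clade.
Most parsimonious ingroup topology: ((Taxon 9,Taxon 6),((Taxon 4,Taxon 7),Taxon 8)).
Taxon 7 and Taxon 4 share a more recent common ancestor with each other than either does with Taxon 9, so Taxon 9 is the least closely related of the three.

Taxon 9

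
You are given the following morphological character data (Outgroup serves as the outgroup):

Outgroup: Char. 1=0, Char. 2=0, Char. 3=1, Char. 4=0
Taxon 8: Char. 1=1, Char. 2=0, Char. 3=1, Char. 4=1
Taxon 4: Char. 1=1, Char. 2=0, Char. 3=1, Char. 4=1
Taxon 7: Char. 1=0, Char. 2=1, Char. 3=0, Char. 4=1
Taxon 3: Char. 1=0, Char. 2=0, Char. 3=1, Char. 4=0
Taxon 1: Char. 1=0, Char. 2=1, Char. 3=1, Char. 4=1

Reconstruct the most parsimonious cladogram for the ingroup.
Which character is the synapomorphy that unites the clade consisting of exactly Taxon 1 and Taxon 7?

Char. 2

Character polarity is set by the outgroup: the derived state is whichever differs from the outgroup's state, so for Char. 3 the derived state is '0', and for the remaining characters it is '1'.
Char. 1 (derived state '1') is shared by Taxon 4 and Taxon 8 — a synapomorphy uniting that clade.
Char. 2 (derived state '1') is shared by Taxon 1 and Taxon 7 — a synapomorphy uniting that clade.
Char. 3 (derived state '0') is unique to Taxon 7 (autapomorphy; uninformative for grouping).
Only Taxon 1, Taxon 4, Taxon 7, and Taxon 8 show the derived state '1' for Char. 4, supporting them as a clade.
Most parsimonious ingroup topology: (((Taxon 8,Taxon 4),(Taxon 7,Taxon 1)),Taxon 3).
The clade {Taxon 1, Taxon 7} is supported by Char. 2: its derived state '1' occurs in exactly those taxa and in no other taxon (including the outgroup).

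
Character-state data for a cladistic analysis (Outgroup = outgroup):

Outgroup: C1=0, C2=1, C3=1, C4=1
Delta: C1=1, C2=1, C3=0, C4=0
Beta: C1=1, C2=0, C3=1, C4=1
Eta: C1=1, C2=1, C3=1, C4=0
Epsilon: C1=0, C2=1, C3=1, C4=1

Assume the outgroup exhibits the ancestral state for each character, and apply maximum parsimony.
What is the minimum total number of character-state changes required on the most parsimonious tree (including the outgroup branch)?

4

Character polarity is set by the outgroup: the derived state is whichever differs from the outgroup's state, so for C2, C3, C4 the derived state is '0', and for the remaining characters it is '1'.
C1 (derived state '1') is shared by Beta, Delta, and Eta — a synapomorphy uniting that clade.
C2 (derived state '0') is unique to Beta (autapomorphy; uninformative for grouping).
C3 (derived state '0') is unique to Delta (autapomorphy; uninformative for grouping).
Only Delta and Eta show the derived state '0' for C4, supporting them as a clade.
Most parsimonious ingroup topology: (((Delta,Eta),Beta),Epsilon).
Changes per character on this tree: C1: 1; C2: 1; C3: 1; C4: 1.
Total = 4.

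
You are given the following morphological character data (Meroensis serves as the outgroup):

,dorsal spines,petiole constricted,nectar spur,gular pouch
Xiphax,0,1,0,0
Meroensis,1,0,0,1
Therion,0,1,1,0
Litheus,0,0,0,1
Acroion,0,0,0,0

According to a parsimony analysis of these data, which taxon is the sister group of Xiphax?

Character polarity is set by the outgroup: the derived state is whichever differs from the outgroup's state, so for dorsal spines, gular pouch the derived state is '0', and for the remaining characters it is '1'.
All ingroup taxa share the derived state '0' for dorsal spines; it defines the ingroup but does not resolve relationships within it.
petiole constricted (derived state '1') is shared by Therion and Xiphax — a synapomorphy uniting that clade.
nectar spur (derived state '1') is unique to Therion (autapomorphy; uninformative for grouping).
Only Acroion, Therion, and Xiphax show the derived state '0' for gular pouch, supporting them as a clade.
Most parsimonious ingroup topology: ((Acroion,(Therion,Xiphax)),Litheus).
Xiphax and Therion form a cherry on this tree, so they are sister taxa.

Therion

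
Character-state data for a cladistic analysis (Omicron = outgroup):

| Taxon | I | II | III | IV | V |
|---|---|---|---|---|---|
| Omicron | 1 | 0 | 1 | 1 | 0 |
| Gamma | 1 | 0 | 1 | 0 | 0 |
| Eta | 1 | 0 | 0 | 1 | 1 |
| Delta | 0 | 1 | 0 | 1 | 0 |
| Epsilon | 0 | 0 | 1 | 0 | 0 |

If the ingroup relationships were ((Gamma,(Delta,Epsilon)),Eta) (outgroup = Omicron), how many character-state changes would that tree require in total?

7

Map each character onto ((Gamma,(Delta,Epsilon)),Eta) (rooted by Omicron) and count the minimum state changes it requires (Fitch parsimony):
I: 1; II: 1; III: 2; IV: 2; V: 1.
Total tree length = 7.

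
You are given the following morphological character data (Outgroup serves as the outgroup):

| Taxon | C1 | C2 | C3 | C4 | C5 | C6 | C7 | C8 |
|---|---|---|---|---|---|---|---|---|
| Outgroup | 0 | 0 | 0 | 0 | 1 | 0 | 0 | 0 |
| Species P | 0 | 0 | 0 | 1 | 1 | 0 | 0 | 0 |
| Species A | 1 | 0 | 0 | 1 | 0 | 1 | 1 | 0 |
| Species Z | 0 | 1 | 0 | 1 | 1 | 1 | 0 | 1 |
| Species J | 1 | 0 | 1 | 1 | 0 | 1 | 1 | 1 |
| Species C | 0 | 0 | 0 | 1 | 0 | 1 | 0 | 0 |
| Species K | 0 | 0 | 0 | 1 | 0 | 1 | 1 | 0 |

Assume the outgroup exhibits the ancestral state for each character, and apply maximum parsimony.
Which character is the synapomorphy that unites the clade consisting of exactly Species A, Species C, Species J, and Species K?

Character polarity is set by the outgroup: the derived state is whichever differs from the outgroup's state, so for C5 the derived state is '0', and for the remaining characters it is '1'.
C1: derived state '1' in Species A and Species J only — synapomorphy for {Species A, Species J}.
C2: derived state '1' in Species Z only — an autapomorphy, so it tells us nothing about relationships among taxa.
C3: derived state '1' in Species J only — an autapomorphy, so it tells us nothing about relationships among taxa.
All ingroup taxa share the derived state '1' for C4; it defines the ingroup but does not resolve relationships within it.
C5: derived state '0' in Species A, Species C, Species J, and Species K only — synapomorphy for {Species A, Species C, Species J, Species K}.
C6 (derived state '1') is shared by Species A, Species C, Species J, Species K, and Species Z — a synapomorphy uniting that clade.
C7 (derived state '1') is shared by Species A, Species J, and Species K — a synapomorphy uniting that clade.
C8 (state '1') occurs in Species J and Species Z but conflicts with the nesting implied by the other characters — most parsimoniously interpreted as homoplasy.
Most parsimonious ingroup topology: (Species P,((((Species A,Species J),Species K),Species C),Species Z)).
The clade {Species A, Species C, Species J, Species K} is supported by C5: its derived state '0' occurs in exactly those taxa and in no other taxon (including the outgroup).

C5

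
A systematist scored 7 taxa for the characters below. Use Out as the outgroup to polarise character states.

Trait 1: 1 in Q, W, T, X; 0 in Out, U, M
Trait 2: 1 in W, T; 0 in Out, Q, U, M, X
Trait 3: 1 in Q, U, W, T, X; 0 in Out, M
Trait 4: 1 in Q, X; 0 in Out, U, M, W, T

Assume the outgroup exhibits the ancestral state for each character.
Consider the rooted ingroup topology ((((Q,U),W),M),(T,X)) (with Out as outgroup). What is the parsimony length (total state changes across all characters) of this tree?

9

Map each character onto ((((Q,U),W),M),(T,X)) (rooted by Out) and count the minimum state changes it requires (Fitch parsimony):
Trait 1: 3; Trait 2: 2; Trait 3: 2; Trait 4: 2.
Total tree length = 9.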